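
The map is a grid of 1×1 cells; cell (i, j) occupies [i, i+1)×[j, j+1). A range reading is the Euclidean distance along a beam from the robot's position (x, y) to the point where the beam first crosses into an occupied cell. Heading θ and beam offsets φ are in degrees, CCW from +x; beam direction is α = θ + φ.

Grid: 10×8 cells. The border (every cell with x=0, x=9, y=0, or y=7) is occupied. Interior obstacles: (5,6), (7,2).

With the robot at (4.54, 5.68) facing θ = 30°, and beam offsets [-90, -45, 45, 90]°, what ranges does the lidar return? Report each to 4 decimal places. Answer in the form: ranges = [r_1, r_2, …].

ranges = [5.4040, 4.6173, 1.3666, 1.5242]

beam 1: φ=-90°, α=300°
  dir = (cos 300°, sin 300°) = (0.5000, -0.8660); from cell (4,5)
  next x-line at t=0.9200, next y-line at t=0.7852; Δt_x=2.0000, Δt_y=1.1547
    y: enter (4,4) at t=0.7852
    x: enter (5,4) at t=0.9200
    y: enter (5,3) at t=1.9399
    x: enter (6,3) at t=2.9200
    y: enter (6,2) at t=3.0946
    y: enter (6,1) at t=4.2493
    x: enter (7,1) at t=4.9200
    y: enter (7,0) at t=5.4040 ← occupied
  → r_1 = 5.4040
beam 2: φ=-45°, α=345°
  dir = (cos 345°, sin 345°) = (0.9659, -0.2588); from cell (4,5)
  next x-line at t=0.4762, next y-line at t=2.6273; Δt_x=1.0353, Δt_y=3.8637
    x: enter (5,5) at t=0.4762
    x: enter (6,5) at t=1.5115
    x: enter (7,5) at t=2.5468
    y: enter (7,4) at t=2.6273
    x: enter (8,4) at t=3.5821
    x: enter (9,4) at t=4.6173 ← occupied
  → r_2 = 4.6173
beam 3: φ=45°, α=75°
  dir = (cos 75°, sin 75°) = (0.2588, 0.9659); from cell (4,5)
  next x-line at t=1.7773, next y-line at t=0.3313; Δt_x=3.8637, Δt_y=1.0353
    y: enter (4,6) at t=0.3313
    y: enter (4,7) at t=1.3666 ← occupied
  → r_3 = 1.3666
beam 4: φ=90°, α=120°
  dir = (cos 120°, sin 120°) = (-0.5000, 0.8660); from cell (4,5)
  next x-line at t=1.0800, next y-line at t=0.3695; Δt_x=2.0000, Δt_y=1.1547
    y: enter (4,6) at t=0.3695
    x: enter (3,6) at t=1.0800
    y: enter (3,7) at t=1.5242 ← occupied
  → r_4 = 1.5242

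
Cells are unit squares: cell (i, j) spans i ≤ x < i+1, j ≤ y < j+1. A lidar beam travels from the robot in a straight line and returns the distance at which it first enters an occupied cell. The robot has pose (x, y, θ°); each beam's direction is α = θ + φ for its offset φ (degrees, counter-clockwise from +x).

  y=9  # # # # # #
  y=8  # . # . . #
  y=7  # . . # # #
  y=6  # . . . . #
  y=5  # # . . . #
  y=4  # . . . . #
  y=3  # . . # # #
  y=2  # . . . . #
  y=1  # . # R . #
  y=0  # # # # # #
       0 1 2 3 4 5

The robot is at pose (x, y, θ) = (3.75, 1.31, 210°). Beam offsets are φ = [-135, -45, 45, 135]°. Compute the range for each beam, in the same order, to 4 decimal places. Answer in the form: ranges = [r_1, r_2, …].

ranges = [1.7496, 0.7765, 0.3209, 1.1977]

beam 1: φ=-135°, α=75°
  dir = (cos 75°, sin 75°) = (0.2588, 0.9659); from cell (3,1)
  next x-line at t=0.9659, next y-line at t=0.7143; Δt_x=3.8637, Δt_y=1.0353
    y: enter (3,2) at t=0.7143
    x: enter (4,2) at t=0.9659
    y: enter (4,3) at t=1.7496 ← occupied
  → r_1 = 1.7496
beam 2: φ=-45°, α=165°
  dir = (cos 165°, sin 165°) = (-0.9659, 0.2588); from cell (3,1)
  next x-line at t=0.7765, next y-line at t=2.6660; Δt_x=1.0353, Δt_y=3.8637
    x: enter (2,1) at t=0.7765 ← occupied
  → r_2 = 0.7765
beam 3: φ=45°, α=255°
  dir = (cos 255°, sin 255°) = (-0.2588, -0.9659); from cell (3,1)
  next x-line at t=2.8978, next y-line at t=0.3209; Δt_x=3.8637, Δt_y=1.0353
    y: enter (3,0) at t=0.3209 ← occupied
  → r_3 = 0.3209
beam 4: φ=135°, α=345°
  dir = (cos 345°, sin 345°) = (0.9659, -0.2588); from cell (3,1)
  next x-line at t=0.2588, next y-line at t=1.1977; Δt_x=1.0353, Δt_y=3.8637
    x: enter (4,1) at t=0.2588
    y: enter (4,0) at t=1.1977 ← occupied
  → r_4 = 1.1977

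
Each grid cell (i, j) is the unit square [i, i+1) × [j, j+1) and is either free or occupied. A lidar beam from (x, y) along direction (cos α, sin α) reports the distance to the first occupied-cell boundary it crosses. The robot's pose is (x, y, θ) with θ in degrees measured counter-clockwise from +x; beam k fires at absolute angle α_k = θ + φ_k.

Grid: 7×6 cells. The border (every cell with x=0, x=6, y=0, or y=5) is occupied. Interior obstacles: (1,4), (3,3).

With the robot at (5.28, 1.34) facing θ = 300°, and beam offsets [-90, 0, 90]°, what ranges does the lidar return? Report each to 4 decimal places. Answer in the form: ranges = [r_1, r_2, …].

beam 1: φ=-90°, α=210°
  d=(-0.8660,-0.5000)  start (5,1)  tX=0.3233 tY=0.6800  stride 1/|dx|=1.1547 1/|dy|=2.0000
    cross x-line → (4,1), t=0.3233
    cross y-line → (4,0), t=0.6800 (wall)
  → r_1 = 0.6800
beam 2: φ=0°, α=300°
  d=(0.5000,-0.8660)  start (5,1)  tX=1.4400 tY=0.3926  stride 1/|dx|=2.0000 1/|dy|=1.1547
    cross y-line → (5,0), t=0.3926 (wall)
  → r_2 = 0.3926
beam 3: φ=90°, α=30°
  d=(0.8660,0.5000)  start (5,1)  tX=0.8314 tY=1.3200  stride 1/|dx|=1.1547 1/|dy|=2.0000
    cross x-line → (6,1), t=0.8314 (wall)
  → r_3 = 0.8314

ranges = [0.6800, 0.3926, 0.8314]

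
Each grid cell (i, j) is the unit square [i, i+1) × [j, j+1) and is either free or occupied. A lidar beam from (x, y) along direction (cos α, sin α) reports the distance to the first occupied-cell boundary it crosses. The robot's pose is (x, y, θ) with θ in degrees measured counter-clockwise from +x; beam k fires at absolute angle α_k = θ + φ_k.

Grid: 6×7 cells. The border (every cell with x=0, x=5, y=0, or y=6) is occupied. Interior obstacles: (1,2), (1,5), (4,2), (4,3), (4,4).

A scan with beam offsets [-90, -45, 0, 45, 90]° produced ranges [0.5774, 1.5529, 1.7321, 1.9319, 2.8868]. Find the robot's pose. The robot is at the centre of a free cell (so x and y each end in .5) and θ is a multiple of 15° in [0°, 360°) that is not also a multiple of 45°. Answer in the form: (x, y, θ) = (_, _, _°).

(x, y, θ) = (3.5, 4.5, 120°)

Enumerate (i+0.5, j+0.5, θ) over the 15 free cells and 16 admissible headings. For each, cast all 5 beams and compare to the given ranges.
  (4.5, 5.5, 105°): beam 1 = 0.5176 ≠ 0.5774 ✗
  (1.5, 3.5, 195°): beam 1 = 1.5529 ≠ 0.5774 ✗
  (3.5, 4.5, 240°): beam 1 = 1.7321 ≠ 0.5774 ✗
  (3.5, 4.5, 285°): beam 1 = 2.5882 ≠ 0.5774 ✗
  …
  (3.5, 4.5, 120°): r_1=0.5774, r_2=1.5529, r_3=1.7321, r_4=1.9319, r_5=2.8868 — all match ✓
Only this pose fits every beam.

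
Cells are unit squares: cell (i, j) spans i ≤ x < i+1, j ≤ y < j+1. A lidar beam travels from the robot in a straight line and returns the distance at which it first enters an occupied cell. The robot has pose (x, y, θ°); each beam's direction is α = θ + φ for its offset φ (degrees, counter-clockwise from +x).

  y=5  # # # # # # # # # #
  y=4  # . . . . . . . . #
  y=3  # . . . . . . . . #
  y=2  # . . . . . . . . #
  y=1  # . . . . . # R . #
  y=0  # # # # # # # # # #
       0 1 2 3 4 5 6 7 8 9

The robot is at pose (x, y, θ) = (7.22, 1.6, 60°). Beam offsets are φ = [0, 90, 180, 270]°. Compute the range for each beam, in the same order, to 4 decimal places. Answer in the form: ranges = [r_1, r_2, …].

beam 1: φ=0°, α=60°
  dir = (cos 60°, sin 60°) = (0.5000, 0.8660); from cell (7,1)
  next x-line at t=1.5600, next y-line at t=0.4619; Δt_x=2.0000, Δt_y=1.1547
    y: enter (7,2) at t=0.4619
    x: enter (8,2) at t=1.5600
    y: enter (8,3) at t=1.6166
    y: enter (8,4) at t=2.7713
    x: enter (9,4) at t=3.5600 ← occupied
  → r_1 = 3.5600
beam 2: φ=90°, α=150°
  dir = (cos 150°, sin 150°) = (-0.8660, 0.5000); from cell (7,1)
  next x-line at t=0.2540, next y-line at t=0.8000; Δt_x=1.1547, Δt_y=2.0000
    x: enter (6,1) at t=0.2540 ← occupied
  → r_2 = 0.2540
beam 3: φ=180°, α=240°
  dir = (cos 240°, sin 240°) = (-0.5000, -0.8660); from cell (7,1)
  next x-line at t=0.4400, next y-line at t=0.6928; Δt_x=2.0000, Δt_y=1.1547
    x: enter (6,1) at t=0.4400 ← occupied
  → r_3 = 0.4400
beam 4: φ=270°, α=330°
  dir = (cos 330°, sin 330°) = (0.8660, -0.5000); from cell (7,1)
  next x-line at t=0.9007, next y-line at t=1.2000; Δt_x=1.1547, Δt_y=2.0000
    x: enter (8,1) at t=0.9007
    y: enter (8,0) at t=1.2000 ← occupied
  → r_4 = 1.2000

ranges = [3.5600, 0.2540, 0.4400, 1.2000]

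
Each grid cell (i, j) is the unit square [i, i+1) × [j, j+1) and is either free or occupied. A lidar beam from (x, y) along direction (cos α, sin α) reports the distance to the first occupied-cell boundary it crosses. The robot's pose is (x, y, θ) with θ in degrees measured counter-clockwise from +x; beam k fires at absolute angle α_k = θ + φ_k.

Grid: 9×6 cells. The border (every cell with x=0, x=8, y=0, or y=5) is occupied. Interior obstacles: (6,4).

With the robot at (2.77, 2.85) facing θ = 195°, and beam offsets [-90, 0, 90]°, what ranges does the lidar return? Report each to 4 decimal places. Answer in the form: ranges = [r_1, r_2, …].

beam 1: φ=-90°, α=105°
  dir = (cos 105°, sin 105°) = (-0.2588, 0.9659); from cell (2,2)
  next x-line at t=2.9751, next y-line at t=0.1553; Δt_x=3.8637, Δt_y=1.0353
    y: enter (2,3) at t=0.1553
    y: enter (2,4) at t=1.1906
    y: enter (2,5) at t=2.2258 ← occupied
  → r_1 = 2.2258
beam 2: φ=0°, α=195°
  dir = (cos 195°, sin 195°) = (-0.9659, -0.2588); from cell (2,2)
  next x-line at t=0.7972, next y-line at t=3.2841; Δt_x=1.0353, Δt_y=3.8637
    x: enter (1,2) at t=0.7972
    x: enter (0,2) at t=1.8324 ← occupied
  → r_2 = 1.8324
beam 3: φ=90°, α=285°
  dir = (cos 285°, sin 285°) = (0.2588, -0.9659); from cell (2,2)
  next x-line at t=0.8887, next y-line at t=0.8800; Δt_x=3.8637, Δt_y=1.0353
    y: enter (2,1) at t=0.8800
    x: enter (3,1) at t=0.8887
    y: enter (3,0) at t=1.9153 ← occupied
  → r_3 = 1.9153

ranges = [2.2258, 1.8324, 1.9153]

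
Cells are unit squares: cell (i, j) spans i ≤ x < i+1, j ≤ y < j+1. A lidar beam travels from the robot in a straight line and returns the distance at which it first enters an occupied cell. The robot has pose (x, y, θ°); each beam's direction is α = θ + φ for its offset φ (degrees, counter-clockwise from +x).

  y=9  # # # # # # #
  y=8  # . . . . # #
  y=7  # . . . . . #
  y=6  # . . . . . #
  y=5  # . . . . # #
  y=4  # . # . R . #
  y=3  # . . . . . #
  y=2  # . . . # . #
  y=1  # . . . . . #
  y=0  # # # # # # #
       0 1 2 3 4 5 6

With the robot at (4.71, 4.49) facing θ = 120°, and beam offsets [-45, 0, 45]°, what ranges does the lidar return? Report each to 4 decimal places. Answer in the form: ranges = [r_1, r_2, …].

beam 1: φ=-45°, α=75°
  cosα=0.2588 sinα=0.9659 | (4,4) | tMaxX 1.1205 tMaxY 0.5280 | tΔX 3.8637 tΔY 1.0353
    t=0.5280 [y] (4,5)
    t=1.1205 [x] (5,5) — stop
  → r_1 = 1.1205
beam 2: φ=0°, α=120°
  cosα=-0.5000 sinα=0.8660 | (4,4) | tMaxX 1.4200 tMaxY 0.5889 | tΔX 2.0000 tΔY 1.1547
    t=0.5889 [y] (4,5)
    t=1.4200 [x] (3,5)
    t=1.7436 [y] (3,6)
    t=2.8983 [y] (3,7)
    t=3.4200 [x] (2,7)
    t=4.0530 [y] (2,8)
    t=5.2077 [y] (2,9) — stop
  → r_2 = 5.2077
beam 3: φ=45°, α=165°
  cosα=-0.9659 sinα=0.2588 | (4,4) | tMaxX 0.7350 tMaxY 1.9705 | tΔX 1.0353 tΔY 3.8637
    t=0.7350 [x] (3,4)
    t=1.7703 [x] (2,4) — stop
  → r_3 = 1.7703

ranges = [1.1205, 5.2077, 1.7703]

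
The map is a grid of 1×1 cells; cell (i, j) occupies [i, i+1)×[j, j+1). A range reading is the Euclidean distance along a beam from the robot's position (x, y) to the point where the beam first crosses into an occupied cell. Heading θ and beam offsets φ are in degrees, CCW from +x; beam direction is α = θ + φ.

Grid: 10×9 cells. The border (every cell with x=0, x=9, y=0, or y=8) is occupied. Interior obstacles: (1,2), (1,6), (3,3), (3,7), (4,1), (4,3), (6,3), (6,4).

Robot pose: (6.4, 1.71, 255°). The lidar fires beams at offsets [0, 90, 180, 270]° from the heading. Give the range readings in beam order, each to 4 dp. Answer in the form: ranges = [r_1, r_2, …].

beam 1: φ=0°, α=255°
  dir = (cos 255°, sin 255°) = (-0.2588, -0.9659); from cell (6,1)
  next x-line at t=1.5455, next y-line at t=0.7350; Δt_x=3.8637, Δt_y=1.0353
    y: enter (6,0) at t=0.7350 ← occupied
  → r_1 = 0.7350
beam 2: φ=90°, α=345°
  dir = (cos 345°, sin 345°) = (0.9659, -0.2588); from cell (6,1)
  next x-line at t=0.6212, next y-line at t=2.7432; Δt_x=1.0353, Δt_y=3.8637
    x: enter (7,1) at t=0.6212
    x: enter (8,1) at t=1.6564
    x: enter (9,1) at t=2.6917 ← occupied
  → r_2 = 2.6917
beam 3: φ=180°, α=75°
  dir = (cos 75°, sin 75°) = (0.2588, 0.9659); from cell (6,1)
  next x-line at t=2.3182, next y-line at t=0.3002; Δt_x=3.8637, Δt_y=1.0353
    y: enter (6,2) at t=0.3002
    y: enter (6,3) at t=1.3355 ← occupied
  → r_3 = 1.3355
beam 4: φ=270°, α=165°
  dir = (cos 165°, sin 165°) = (-0.9659, 0.2588); from cell (6,1)
  next x-line at t=0.4141, next y-line at t=1.1205; Δt_x=1.0353, Δt_y=3.8637
    x: enter (5,1) at t=0.4141
    y: enter (5,2) at t=1.1205
    x: enter (4,2) at t=1.4494
    x: enter (3,2) at t=2.4847
    x: enter (2,2) at t=3.5199
    x: enter (1,2) at t=4.5552 ← occupied
  → r_4 = 4.5552

ranges = [0.7350, 2.6917, 1.3355, 4.5552]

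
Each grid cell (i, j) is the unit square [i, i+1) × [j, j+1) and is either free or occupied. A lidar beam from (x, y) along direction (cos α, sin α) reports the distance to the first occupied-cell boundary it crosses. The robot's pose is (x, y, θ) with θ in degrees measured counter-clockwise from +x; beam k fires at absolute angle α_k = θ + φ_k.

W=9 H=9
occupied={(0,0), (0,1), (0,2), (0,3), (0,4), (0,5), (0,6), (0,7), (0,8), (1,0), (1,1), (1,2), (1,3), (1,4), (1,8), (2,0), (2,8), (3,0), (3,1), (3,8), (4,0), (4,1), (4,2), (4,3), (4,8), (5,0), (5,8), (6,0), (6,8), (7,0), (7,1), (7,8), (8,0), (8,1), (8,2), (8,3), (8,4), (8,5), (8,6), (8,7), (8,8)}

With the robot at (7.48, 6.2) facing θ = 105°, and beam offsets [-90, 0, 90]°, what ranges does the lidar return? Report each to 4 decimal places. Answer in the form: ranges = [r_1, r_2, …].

beam 1: φ=-90°, α=15°
  cosα=0.9659 sinα=0.2588 | (7,6) | tMaxX 0.5383 tMaxY 3.0910 | tΔX 1.0353 tΔY 3.8637
    t=0.5383 [x] (8,6) — stop
  → r_1 = 0.5383
beam 2: φ=0°, α=105°
  cosα=-0.2588 sinα=0.9659 | (7,6) | tMaxX 1.8546 tMaxY 0.8282 | tΔX 3.8637 tΔY 1.0353
    t=0.8282 [y] (7,7)
    t=1.8546 [x] (6,7)
    t=1.8635 [y] (6,8) — stop
  → r_2 = 1.8635
beam 3: φ=90°, α=195°
  cosα=-0.9659 sinα=-0.2588 | (7,6) | tMaxX 0.4969 tMaxY 0.7727 | tΔX 1.0353 tΔY 3.8637
    t=0.4969 [x] (6,6)
    t=0.7727 [y] (6,5)
    t=1.5322 [x] (5,5)
    t=2.5675 [x] (4,5)
    t=3.6028 [x] (3,5)
    t=4.6364 [y] (3,4)
    t=4.6380 [x] (2,4)
    t=5.6733 [x] (1,4) — stop
  → r_3 = 5.6733

ranges = [0.5383, 1.8635, 5.6733]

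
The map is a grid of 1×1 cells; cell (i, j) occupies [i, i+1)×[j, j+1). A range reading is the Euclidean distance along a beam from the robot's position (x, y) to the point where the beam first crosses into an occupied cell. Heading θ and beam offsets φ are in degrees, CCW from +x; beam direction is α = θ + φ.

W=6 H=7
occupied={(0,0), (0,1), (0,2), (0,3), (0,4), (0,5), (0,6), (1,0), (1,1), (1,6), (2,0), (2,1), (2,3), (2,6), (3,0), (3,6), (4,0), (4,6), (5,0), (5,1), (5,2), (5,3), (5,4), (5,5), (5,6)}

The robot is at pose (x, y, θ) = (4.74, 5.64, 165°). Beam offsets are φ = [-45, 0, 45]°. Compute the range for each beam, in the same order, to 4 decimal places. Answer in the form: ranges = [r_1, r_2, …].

beam 1: φ=-45°, α=120°
  dir = (cos 120°, sin 120°) = (-0.5000, 0.8660); from cell (4,5)
  next x-line at t=1.4800, next y-line at t=0.4157; Δt_x=2.0000, Δt_y=1.1547
    y: enter (4,6) at t=0.4157 ← occupied
  → r_1 = 0.4157
beam 2: φ=0°, α=165°
  dir = (cos 165°, sin 165°) = (-0.9659, 0.2588); from cell (4,5)
  next x-line at t=0.7661, next y-line at t=1.3909; Δt_x=1.0353, Δt_y=3.8637
    x: enter (3,5) at t=0.7661
    y: enter (3,6) at t=1.3909 ← occupied
  → r_2 = 1.3909
beam 3: φ=45°, α=210°
  dir = (cos 210°, sin 210°) = (-0.8660, -0.5000); from cell (4,5)
  next x-line at t=0.8545, next y-line at t=1.2800; Δt_x=1.1547, Δt_y=2.0000
    x: enter (3,5) at t=0.8545
    y: enter (3,4) at t=1.2800
    x: enter (2,4) at t=2.0092
    x: enter (1,4) at t=3.1639
    y: enter (1,3) at t=3.2800
    x: enter (0,3) at t=4.3186 ← occupied
  → r_3 = 4.3186

ranges = [0.4157, 1.3909, 4.3186]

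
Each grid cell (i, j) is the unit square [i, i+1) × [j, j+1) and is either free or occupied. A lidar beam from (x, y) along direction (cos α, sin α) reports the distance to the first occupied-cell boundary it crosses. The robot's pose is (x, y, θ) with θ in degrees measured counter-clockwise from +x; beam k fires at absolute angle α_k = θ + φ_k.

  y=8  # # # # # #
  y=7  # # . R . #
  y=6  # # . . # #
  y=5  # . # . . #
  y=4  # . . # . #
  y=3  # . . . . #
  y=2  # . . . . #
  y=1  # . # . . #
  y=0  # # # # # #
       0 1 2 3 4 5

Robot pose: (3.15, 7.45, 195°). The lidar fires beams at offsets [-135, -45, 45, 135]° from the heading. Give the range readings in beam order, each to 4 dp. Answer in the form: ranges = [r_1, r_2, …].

ranges = [0.6351, 1.1000, 1.6743, 0.9815]

beam 1: φ=-135°, α=60°
  cosα=0.5000 sinα=0.8660 | (3,7) | tMaxX 1.7000 tMaxY 0.6351 | tΔX 2.0000 tΔY 1.1547
    t=0.6351 [y] (3,8) — stop
  → r_1 = 0.6351
beam 2: φ=-45°, α=150°
  cosα=-0.8660 sinα=0.5000 | (3,7) | tMaxX 0.1732 tMaxY 1.1000 | tΔX 1.1547 tΔY 2.0000
    t=0.1732 [x] (2,7)
    t=1.1000 [y] (2,8) — stop
  → r_2 = 1.1000
beam 3: φ=45°, α=240°
  cosα=-0.5000 sinα=-0.8660 | (3,7) | tMaxX 0.3000 tMaxY 0.5196 | tΔX 2.0000 tΔY 1.1547
    t=0.3000 [x] (2,7)
    t=0.5196 [y] (2,6)
    t=1.6743 [y] (2,5) — stop
  → r_3 = 1.6743
beam 4: φ=135°, α=330°
  cosα=0.8660 sinα=-0.5000 | (3,7) | tMaxX 0.9815 tMaxY 0.9000 | tΔX 1.1547 tΔY 2.0000
    t=0.9000 [y] (3,6)
    t=0.9815 [x] (4,6) — stop
  → r_4 = 0.9815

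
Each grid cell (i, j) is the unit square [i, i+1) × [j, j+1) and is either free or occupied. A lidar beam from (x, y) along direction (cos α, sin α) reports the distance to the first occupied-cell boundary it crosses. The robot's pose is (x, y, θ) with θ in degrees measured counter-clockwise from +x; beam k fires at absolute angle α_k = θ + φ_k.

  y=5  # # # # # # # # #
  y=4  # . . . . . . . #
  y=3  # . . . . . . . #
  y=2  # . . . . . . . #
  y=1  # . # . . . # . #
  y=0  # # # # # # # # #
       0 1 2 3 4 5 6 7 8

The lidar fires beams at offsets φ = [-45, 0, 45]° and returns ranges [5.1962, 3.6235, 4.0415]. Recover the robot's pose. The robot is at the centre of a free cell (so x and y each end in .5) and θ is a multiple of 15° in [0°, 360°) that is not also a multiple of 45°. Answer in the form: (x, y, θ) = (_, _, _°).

Candidates: 26 free-cell centres × 16 headings = 416 poses. Raycast each; keep the one whose scan matches to 4 dp.
  (3.5, 3.5, 210°): beam 1 = 2.5882 ≠ 5.1962 ✗
  (3.5, 2.5, 30°): beam 1 = 2.5882 ≠ 5.1962 ✗
  (7.5, 2.5, 255°): beam 1 = 1.0000 ≠ 5.1962 ✗
  (3.5, 2.5, 345°): beam 1 = 1.7321 ≠ 5.1962 ✗
  (5.5, 3.5, 255°): beam 1 = 3.0000 ≠ 5.1962 ✗
  …
  (3.5, 1.5, 75°): r_1=5.1962, r_2=3.6235, r_3=4.0415 — all match ✓
Only this pose fits every beam.

(x, y, θ) = (3.5, 1.5, 75°)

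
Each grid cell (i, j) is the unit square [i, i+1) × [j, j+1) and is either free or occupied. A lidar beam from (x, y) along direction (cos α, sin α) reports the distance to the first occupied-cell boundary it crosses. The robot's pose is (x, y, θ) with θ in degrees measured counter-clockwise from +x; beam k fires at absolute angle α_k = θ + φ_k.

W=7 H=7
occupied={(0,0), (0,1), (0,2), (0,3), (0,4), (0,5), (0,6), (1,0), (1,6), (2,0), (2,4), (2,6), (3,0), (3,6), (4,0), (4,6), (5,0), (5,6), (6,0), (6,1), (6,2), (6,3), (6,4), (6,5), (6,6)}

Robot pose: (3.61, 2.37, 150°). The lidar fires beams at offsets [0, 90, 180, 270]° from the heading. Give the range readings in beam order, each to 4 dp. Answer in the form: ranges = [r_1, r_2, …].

ranges = [3.0138, 1.5819, 2.7400, 4.1916]

beam 1: φ=0°, α=150°
  direction (-0.8660, 0.5000); cell (3,2); t to first gridline: x 0.7044, y 1.2600 (then +1.1547 / +2.0000)
    (2,2) via x @ 0.7044
    (2,3) via y @ 1.2600
    (1,3) via x @ 1.8591
    (0,3) via x @ 3.0138  # hit
  → r_1 = 3.0138
beam 2: φ=90°, α=240°
  direction (-0.5000, -0.8660); cell (3,2); t to first gridline: x 1.2200, y 0.4272 (then +2.0000 / +1.1547)
    (3,1) via y @ 0.4272
    (2,1) via x @ 1.2200
    (2,0) via y @ 1.5819  # hit
  → r_2 = 1.5819
beam 3: φ=180°, α=330°
  direction (0.8660, -0.5000); cell (3,2); t to first gridline: x 0.4503, y 0.7400 (then +1.1547 / +2.0000)
    (4,2) via x @ 0.4503
    (4,1) via y @ 0.7400
    (5,1) via x @ 1.6050
    (5,0) via y @ 2.7400  # hit
  → r_3 = 2.7400
beam 4: φ=270°, α=60°
  direction (0.5000, 0.8660); cell (3,2); t to first gridline: x 0.7800, y 0.7275 (then +2.0000 / +1.1547)
    (3,3) via y @ 0.7275
    (4,3) via x @ 0.7800
    (4,4) via y @ 1.8822
    (5,4) via x @ 2.7800
    (5,5) via y @ 3.0369
    (5,6) via y @ 4.1916  # hit
  → r_4 = 4.1916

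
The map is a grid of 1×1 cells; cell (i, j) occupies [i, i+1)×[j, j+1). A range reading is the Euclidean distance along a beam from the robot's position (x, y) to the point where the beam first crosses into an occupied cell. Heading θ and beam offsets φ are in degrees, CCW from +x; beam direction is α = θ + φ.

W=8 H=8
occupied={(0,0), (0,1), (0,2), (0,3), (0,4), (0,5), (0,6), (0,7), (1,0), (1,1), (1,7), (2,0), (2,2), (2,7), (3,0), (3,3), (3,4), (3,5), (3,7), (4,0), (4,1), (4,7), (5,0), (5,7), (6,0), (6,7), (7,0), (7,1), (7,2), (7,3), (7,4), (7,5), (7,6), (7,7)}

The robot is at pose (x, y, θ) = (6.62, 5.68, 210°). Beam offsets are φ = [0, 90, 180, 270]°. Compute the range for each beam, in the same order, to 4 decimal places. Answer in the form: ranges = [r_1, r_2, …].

ranges = [3.0253, 0.7600, 0.4388, 1.5242]

beam 1: φ=0°, α=210°
  dir = (cos 210°, sin 210°) = (-0.8660, -0.5000); from cell (6,5)
  next x-line at t=0.7159, next y-line at t=1.3600; Δt_x=1.1547, Δt_y=2.0000
    x: enter (5,5) at t=0.7159
    y: enter (5,4) at t=1.3600
    x: enter (4,4) at t=1.8706
    x: enter (3,4) at t=3.0253 ← occupied
  → r_1 = 3.0253
beam 2: φ=90°, α=300°
  dir = (cos 300°, sin 300°) = (0.5000, -0.8660); from cell (6,5)
  next x-line at t=0.7600, next y-line at t=0.7852; Δt_x=2.0000, Δt_y=1.1547
    x: enter (7,5) at t=0.7600 ← occupied
  → r_2 = 0.7600
beam 3: φ=180°, α=30°
  dir = (cos 30°, sin 30°) = (0.8660, 0.5000); from cell (6,5)
  next x-line at t=0.4388, next y-line at t=0.6400; Δt_x=1.1547, Δt_y=2.0000
    x: enter (7,5) at t=0.4388 ← occupied
  → r_3 = 0.4388
beam 4: φ=270°, α=120°
  dir = (cos 120°, sin 120°) = (-0.5000, 0.8660); from cell (6,5)
  next x-line at t=1.2400, next y-line at t=0.3695; Δt_x=2.0000, Δt_y=1.1547
    y: enter (6,6) at t=0.3695
    x: enter (5,6) at t=1.2400
    y: enter (5,7) at t=1.5242 ← occupied
  → r_4 = 1.5242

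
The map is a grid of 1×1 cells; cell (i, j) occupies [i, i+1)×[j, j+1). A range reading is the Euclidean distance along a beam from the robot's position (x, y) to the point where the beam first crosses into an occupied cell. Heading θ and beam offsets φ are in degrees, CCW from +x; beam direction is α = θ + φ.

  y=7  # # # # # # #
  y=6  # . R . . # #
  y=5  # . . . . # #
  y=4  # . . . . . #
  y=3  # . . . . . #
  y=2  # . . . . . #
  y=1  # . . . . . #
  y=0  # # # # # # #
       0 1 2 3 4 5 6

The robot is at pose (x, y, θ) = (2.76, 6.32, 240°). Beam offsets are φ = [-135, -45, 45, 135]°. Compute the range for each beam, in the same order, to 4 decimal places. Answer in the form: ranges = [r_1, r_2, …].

ranges = [0.7040, 1.8221, 5.5077, 2.3190]

beam 1: φ=-135°, α=105°
  direction (-0.2588, 0.9659); cell (2,6); t to first gridline: x 2.9364, y 0.7040 (then +3.8637 / +1.0353)
    (2,7) via y @ 0.7040  # hit
  → r_1 = 0.7040
beam 2: φ=-45°, α=195°
  direction (-0.9659, -0.2588); cell (2,6); t to first gridline: x 0.7868, y 1.2364 (then +1.0353 / +3.8637)
    (1,6) via x @ 0.7868
    (1,5) via y @ 1.2364
    (0,5) via x @ 1.8221  # hit
  → r_2 = 1.8221
beam 3: φ=45°, α=285°
  direction (0.2588, -0.9659); cell (2,6); t to first gridline: x 0.9273, y 0.3313 (then +3.8637 / +1.0353)
    (2,5) via y @ 0.3313
    (3,5) via x @ 0.9273
    (3,4) via y @ 1.3666
    (3,3) via y @ 2.4018
    (3,2) via y @ 3.4371
    (3,1) via y @ 4.4724
    (4,1) via x @ 4.7910
    (4,0) via y @ 5.5077  # hit
  → r_3 = 5.5077
beam 4: φ=135°, α=15°
  direction (0.9659, 0.2588); cell (2,6); t to first gridline: x 0.2485, y 2.6273 (then +1.0353 / +3.8637)
    (3,6) via x @ 0.2485
    (4,6) via x @ 1.2837
    (5,6) via x @ 2.3190  # hit
  → r_4 = 2.3190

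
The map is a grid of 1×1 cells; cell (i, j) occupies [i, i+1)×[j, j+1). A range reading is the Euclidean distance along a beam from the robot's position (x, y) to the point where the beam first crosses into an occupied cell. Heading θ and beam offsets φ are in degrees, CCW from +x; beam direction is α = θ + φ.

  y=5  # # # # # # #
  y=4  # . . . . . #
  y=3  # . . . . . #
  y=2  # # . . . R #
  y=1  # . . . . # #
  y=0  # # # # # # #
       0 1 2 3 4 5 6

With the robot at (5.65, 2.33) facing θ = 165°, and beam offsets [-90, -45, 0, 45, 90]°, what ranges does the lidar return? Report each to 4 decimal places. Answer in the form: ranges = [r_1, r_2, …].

ranges = [1.3523, 3.0831, 4.8140, 0.6600, 0.3416]

beam 1: φ=-90°, α=75°
  d=(0.2588,0.9659)  start (5,2)  tX=1.3523 tY=0.6936  stride 1/|dx|=3.8637 1/|dy|=1.0353
    cross y-line → (5,3), t=0.6936
    cross x-line → (6,3), t=1.3523 (wall)
  → r_1 = 1.3523
beam 2: φ=-45°, α=120°
  d=(-0.5000,0.8660)  start (5,2)  tX=1.3000 tY=0.7736  stride 1/|dx|=2.0000 1/|dy|=1.1547
    cross y-line → (5,3), t=0.7736
    cross x-line → (4,3), t=1.3000
    cross y-line → (4,4), t=1.9283
    cross y-line → (4,5), t=3.0831 (wall)
  → r_2 = 3.0831
beam 3: φ=0°, α=165°
  d=(-0.9659,0.2588)  start (5,2)  tX=0.6729 tY=2.5887  stride 1/|dx|=1.0353 1/|dy|=3.8637
    cross x-line → (4,2), t=0.6729
    cross x-line → (3,2), t=1.7082
    cross y-line → (3,3), t=2.5887
    cross x-line → (2,3), t=2.7435
    cross x-line → (1,3), t=3.7788
    cross x-line → (0,3), t=4.8140 (wall)
  → r_3 = 4.8140
beam 4: φ=45°, α=210°
  d=(-0.8660,-0.5000)  start (5,2)  tX=0.7506 tY=0.6600  stride 1/|dx|=1.1547 1/|dy|=2.0000
    cross y-line → (5,1), t=0.6600 (wall)
  → r_4 = 0.6600
beam 5: φ=90°, α=255°
  d=(-0.2588,-0.9659)  start (5,2)  tX=2.5114 tY=0.3416  stride 1/|dx|=3.8637 1/|dy|=1.0353
    cross y-line → (5,1), t=0.3416 (wall)
  → r_5 = 0.3416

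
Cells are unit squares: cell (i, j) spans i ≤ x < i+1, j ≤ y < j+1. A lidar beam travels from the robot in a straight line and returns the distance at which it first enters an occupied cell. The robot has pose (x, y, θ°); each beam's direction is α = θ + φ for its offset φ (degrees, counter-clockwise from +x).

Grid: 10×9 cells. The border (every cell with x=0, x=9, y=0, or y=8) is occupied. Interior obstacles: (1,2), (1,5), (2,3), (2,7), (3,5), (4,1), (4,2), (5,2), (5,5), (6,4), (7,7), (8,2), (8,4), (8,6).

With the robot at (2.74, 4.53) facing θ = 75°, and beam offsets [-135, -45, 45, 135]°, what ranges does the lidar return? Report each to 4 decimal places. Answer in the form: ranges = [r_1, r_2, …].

ranges = [2.5200, 0.9400, 1.4800, 2.0092]

beam 1: φ=-135°, α=300°
  direction (0.5000, -0.8660); cell (2,4); t to first gridline: x 0.5200, y 0.6120 (then +2.0000 / +1.1547)
    (3,4) via x @ 0.5200
    (3,3) via y @ 0.6120
    (3,2) via y @ 1.7667
    (4,2) via x @ 2.5200  # hit
  → r_1 = 2.5200
beam 2: φ=-45°, α=30°
  direction (0.8660, 0.5000); cell (2,4); t to first gridline: x 0.3002, y 0.9400 (then +1.1547 / +2.0000)
    (3,4) via x @ 0.3002
    (3,5) via y @ 0.9400  # hit
  → r_2 = 0.9400
beam 3: φ=45°, α=120°
  direction (-0.5000, 0.8660); cell (2,4); t to first gridline: x 1.4800, y 0.5427 (then +2.0000 / +1.1547)
    (2,5) via y @ 0.5427
    (1,5) via x @ 1.4800  # hit
  → r_3 = 1.4800
beam 4: φ=135°, α=210°
  direction (-0.8660, -0.5000); cell (2,4); t to first gridline: x 0.8545, y 1.0600 (then +1.1547 / +2.0000)
    (1,4) via x @ 0.8545
    (1,3) via y @ 1.0600
    (0,3) via x @ 2.0092  # hit
  → r_4 = 2.0092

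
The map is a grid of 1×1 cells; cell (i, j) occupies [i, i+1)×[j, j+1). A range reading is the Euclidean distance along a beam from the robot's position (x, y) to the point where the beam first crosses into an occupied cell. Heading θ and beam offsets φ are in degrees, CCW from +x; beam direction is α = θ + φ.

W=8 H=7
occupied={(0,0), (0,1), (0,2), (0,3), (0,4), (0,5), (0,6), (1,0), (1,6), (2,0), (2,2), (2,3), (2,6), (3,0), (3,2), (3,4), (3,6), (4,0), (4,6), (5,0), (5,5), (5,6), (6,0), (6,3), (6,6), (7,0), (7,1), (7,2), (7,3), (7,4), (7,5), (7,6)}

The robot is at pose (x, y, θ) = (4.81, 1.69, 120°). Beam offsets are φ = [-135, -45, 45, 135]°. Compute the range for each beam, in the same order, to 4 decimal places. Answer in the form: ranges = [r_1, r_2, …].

ranges = [2.2673, 3.4268, 1.1977, 0.7143]

beam 1: φ=-135°, α=345°
  d=(0.9659,-0.2588)  start (4,1)  tX=0.1967 tY=2.6660  stride 1/|dx|=1.0353 1/|dy|=3.8637
    cross x-line → (5,1), t=0.1967
    cross x-line → (6,1), t=1.2320
    cross x-line → (7,1), t=2.2673 (wall)
  → r_1 = 2.2673
beam 2: φ=-45°, α=75°
  d=(0.2588,0.9659)  start (4,1)  tX=0.7341 tY=0.3209  stride 1/|dx|=3.8637 1/|dy|=1.0353
    cross y-line → (4,2), t=0.3209
    cross x-line → (5,2), t=0.7341
    cross y-line → (5,3), t=1.3562
    cross y-line → (5,4), t=2.3915
    cross y-line → (5,5), t=3.4268 (wall)
  → r_2 = 3.4268
beam 3: φ=45°, α=165°
  d=(-0.9659,0.2588)  start (4,1)  tX=0.8386 tY=1.1977  stride 1/|dx|=1.0353 1/|dy|=3.8637
    cross x-line → (3,1), t=0.8386
    cross y-line → (3,2), t=1.1977 (wall)
  → r_3 = 1.1977
beam 4: φ=135°, α=255°
  d=(-0.2588,-0.9659)  start (4,1)  tX=3.1296 tY=0.7143  stride 1/|dx|=3.8637 1/|dy|=1.0353
    cross y-line → (4,0), t=0.7143 (wall)
  → r_4 = 0.7143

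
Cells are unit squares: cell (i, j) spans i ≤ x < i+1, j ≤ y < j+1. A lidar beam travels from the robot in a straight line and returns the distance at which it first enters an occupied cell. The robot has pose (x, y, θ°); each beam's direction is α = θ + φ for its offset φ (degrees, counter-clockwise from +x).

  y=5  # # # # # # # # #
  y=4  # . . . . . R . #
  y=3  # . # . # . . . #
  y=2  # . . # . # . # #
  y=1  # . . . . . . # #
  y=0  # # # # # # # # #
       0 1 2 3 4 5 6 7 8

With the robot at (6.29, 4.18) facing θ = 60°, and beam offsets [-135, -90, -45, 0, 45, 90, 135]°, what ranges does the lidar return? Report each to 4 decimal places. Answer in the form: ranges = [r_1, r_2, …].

ranges = [2.7432, 1.9745, 1.7703, 0.9469, 0.8489, 1.6400, 1.3355]

beam 1: φ=-135°, α=285°
  d=(0.2588,-0.9659)  start (6,4)  tX=2.7432 tY=0.1863  stride 1/|dx|=3.8637 1/|dy|=1.0353
    cross y-line → (6,3), t=0.1863
    cross y-line → (6,2), t=1.2216
    cross y-line → (6,1), t=2.2569
    cross x-line → (7,1), t=2.7432 (wall)
  → r_1 = 2.7432
beam 2: φ=-90°, α=330°
  d=(0.8660,-0.5000)  start (6,4)  tX=0.8198 tY=0.3600  stride 1/|dx|=1.1547 1/|dy|=2.0000
    cross y-line → (6,3), t=0.3600
    cross x-line → (7,3), t=0.8198
    cross x-line → (8,3), t=1.9745 (wall)
  → r_2 = 1.9745
beam 3: φ=-45°, α=15°
  d=(0.9659,0.2588)  start (6,4)  tX=0.7350 tY=3.1682  stride 1/|dx|=1.0353 1/|dy|=3.8637
    cross x-line → (7,4), t=0.7350
    cross x-line → (8,4), t=1.7703 (wall)
  → r_3 = 1.7703
beam 4: φ=0°, α=60°
  d=(0.5000,0.8660)  start (6,4)  tX=1.4200 tY=0.9469  stride 1/|dx|=2.0000 1/|dy|=1.1547
    cross y-line → (6,5), t=0.9469 (wall)
  → r_4 = 0.9469
beam 5: φ=45°, α=105°
  d=(-0.2588,0.9659)  start (6,4)  tX=1.1205 tY=0.8489  stride 1/|dx|=3.8637 1/|dy|=1.0353
    cross y-line → (6,5), t=0.8489 (wall)
  → r_5 = 0.8489
beam 6: φ=90°, α=150°
  d=(-0.8660,0.5000)  start (6,4)  tX=0.3349 tY=1.6400  stride 1/|dx|=1.1547 1/|dy|=2.0000
    cross x-line → (5,4), t=0.3349
    cross x-line → (4,4), t=1.4896
    cross y-line → (4,5), t=1.6400 (wall)
  → r_6 = 1.6400
beam 7: φ=135°, α=195°
  d=(-0.9659,-0.2588)  start (6,4)  tX=0.3002 tY=0.6955  stride 1/|dx|=1.0353 1/|dy|=3.8637
    cross x-line → (5,4), t=0.3002
    cross y-line → (5,3), t=0.6955
    cross x-line → (4,3), t=1.3355 (wall)
  → r_7 = 1.3355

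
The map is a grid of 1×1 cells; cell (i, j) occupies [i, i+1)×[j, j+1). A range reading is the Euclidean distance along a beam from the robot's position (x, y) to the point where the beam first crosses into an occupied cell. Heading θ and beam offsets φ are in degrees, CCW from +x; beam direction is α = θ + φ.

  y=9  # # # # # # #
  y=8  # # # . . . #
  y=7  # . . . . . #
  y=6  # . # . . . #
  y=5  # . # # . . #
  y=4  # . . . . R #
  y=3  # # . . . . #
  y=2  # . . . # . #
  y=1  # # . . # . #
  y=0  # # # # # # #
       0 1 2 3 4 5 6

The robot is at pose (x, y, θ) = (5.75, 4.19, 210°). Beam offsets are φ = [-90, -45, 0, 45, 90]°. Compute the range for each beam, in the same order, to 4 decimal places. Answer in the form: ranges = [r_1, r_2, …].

ranges = [5.5000, 3.1296, 4.3800, 2.8978, 0.5000]

beam 1: φ=-90°, α=120°
  d=(-0.5000,0.8660)  start (5,4)  tX=1.5000 tY=0.9353  stride 1/|dx|=2.0000 1/|dy|=1.1547
    cross y-line → (5,5), t=0.9353
    cross x-line → (4,5), t=1.5000
    cross y-line → (4,6), t=2.0900
    cross y-line → (4,7), t=3.2447
    cross x-line → (3,7), t=3.5000
    cross y-line → (3,8), t=4.3994
    cross x-line → (2,8), t=5.5000 (wall)
  → r_1 = 5.5000
beam 2: φ=-45°, α=165°
  d=(-0.9659,0.2588)  start (5,4)  tX=0.7765 tY=3.1296  stride 1/|dx|=1.0353 1/|dy|=3.8637
    cross x-line → (4,4), t=0.7765
    cross x-line → (3,4), t=1.8117
    cross x-line → (2,4), t=2.8470
    cross y-line → (2,5), t=3.1296 (wall)
  → r_2 = 3.1296
beam 3: φ=0°, α=210°
  d=(-0.8660,-0.5000)  start (5,4)  tX=0.8660 tY=0.3800  stride 1/|dx|=1.1547 1/|dy|=2.0000
    cross y-line → (5,3), t=0.3800
    cross x-line → (4,3), t=0.8660
    cross x-line → (3,3), t=2.0207
    cross y-line → (3,2), t=2.3800
    cross x-line → (2,2), t=3.1754
    cross x-line → (1,2), t=4.3301
    cross y-line → (1,1), t=4.3800 (wall)
  → r_3 = 4.3800
beam 4: φ=45°, α=255°
  d=(-0.2588,-0.9659)  start (5,4)  tX=2.8978 tY=0.1967  stride 1/|dx|=3.8637 1/|dy|=1.0353
    cross y-line → (5,3), t=0.1967
    cross y-line → (5,2), t=1.2320
    cross y-line → (5,1), t=2.2673
    cross x-line → (4,1), t=2.8978 (wall)
  → r_4 = 2.8978
beam 5: φ=90°, α=300°
  d=(0.5000,-0.8660)  start (5,4)  tX=0.5000 tY=0.2194  stride 1/|dx|=2.0000 1/|dy|=1.1547
    cross y-line → (5,3), t=0.2194
    cross x-line → (6,3), t=0.5000 (wall)
  → r_5 = 0.5000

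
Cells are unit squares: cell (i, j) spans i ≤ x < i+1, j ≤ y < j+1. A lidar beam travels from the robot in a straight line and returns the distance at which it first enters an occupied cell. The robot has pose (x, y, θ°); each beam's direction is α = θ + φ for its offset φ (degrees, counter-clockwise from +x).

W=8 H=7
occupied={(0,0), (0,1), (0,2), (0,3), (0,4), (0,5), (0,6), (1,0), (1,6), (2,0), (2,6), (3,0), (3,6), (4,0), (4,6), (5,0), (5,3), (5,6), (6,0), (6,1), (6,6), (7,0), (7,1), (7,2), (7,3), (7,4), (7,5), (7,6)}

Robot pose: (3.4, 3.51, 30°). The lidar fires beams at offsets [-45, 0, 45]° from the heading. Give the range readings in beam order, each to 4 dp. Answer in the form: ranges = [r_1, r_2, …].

beam 1: φ=-45°, α=345°
  cosα=0.9659 sinα=-0.2588 | (3,3) | tMaxX 0.6212 tMaxY 1.9705 | tΔX 1.0353 tΔY 3.8637
    t=0.6212 [x] (4,3)
    t=1.6564 [x] (5,3) — stop
  → r_1 = 1.6564
beam 2: φ=0°, α=30°
  cosα=0.8660 sinα=0.5000 | (3,3) | tMaxX 0.6928 tMaxY 0.9800 | tΔX 1.1547 tΔY 2.0000
    t=0.6928 [x] (4,3)
    t=0.9800 [y] (4,4)
    t=1.8475 [x] (5,4)
    t=2.9800 [y] (5,5)
    t=3.0022 [x] (6,5)
    t=4.1569 [x] (7,5) — stop
  → r_2 = 4.1569
beam 3: φ=45°, α=75°
  cosα=0.2588 sinα=0.9659 | (3,3) | tMaxX 2.3182 tMaxY 0.5073 | tΔX 3.8637 tΔY 1.0353
    t=0.5073 [y] (3,4)
    t=1.5426 [y] (3,5)
    t=2.3182 [x] (4,5)
    t=2.5778 [y] (4,6) — stop
  → r_3 = 2.5778

ranges = [1.6564, 4.1569, 2.5778]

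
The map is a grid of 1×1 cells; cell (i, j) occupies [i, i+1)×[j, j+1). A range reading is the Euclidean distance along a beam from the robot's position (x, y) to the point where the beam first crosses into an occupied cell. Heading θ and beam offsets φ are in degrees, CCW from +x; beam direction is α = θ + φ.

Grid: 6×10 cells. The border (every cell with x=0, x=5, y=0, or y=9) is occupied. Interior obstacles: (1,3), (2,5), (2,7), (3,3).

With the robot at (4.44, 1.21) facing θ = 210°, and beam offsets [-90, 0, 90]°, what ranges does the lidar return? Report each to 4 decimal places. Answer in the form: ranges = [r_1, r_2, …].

beam 1: φ=-90°, α=120°
  d=(-0.5000,0.8660)  start (4,1)  tX=0.8800 tY=0.9122  stride 1/|dx|=2.0000 1/|dy|=1.1547
    cross x-line → (3,1), t=0.8800
    cross y-line → (3,2), t=0.9122
    cross y-line → (3,3), t=2.0669 (wall)
  → r_1 = 2.0669
beam 2: φ=0°, α=210°
  d=(-0.8660,-0.5000)  start (4,1)  tX=0.5081 tY=0.4200  stride 1/|dx|=1.1547 1/|dy|=2.0000
    cross y-line → (4,0), t=0.4200 (wall)
  → r_2 = 0.4200
beam 3: φ=90°, α=300°
  d=(0.5000,-0.8660)  start (4,1)  tX=1.1200 tY=0.2425  stride 1/|dx|=2.0000 1/|dy|=1.1547
    cross y-line → (4,0), t=0.2425 (wall)
  → r_3 = 0.2425

ranges = [2.0669, 0.4200, 0.2425]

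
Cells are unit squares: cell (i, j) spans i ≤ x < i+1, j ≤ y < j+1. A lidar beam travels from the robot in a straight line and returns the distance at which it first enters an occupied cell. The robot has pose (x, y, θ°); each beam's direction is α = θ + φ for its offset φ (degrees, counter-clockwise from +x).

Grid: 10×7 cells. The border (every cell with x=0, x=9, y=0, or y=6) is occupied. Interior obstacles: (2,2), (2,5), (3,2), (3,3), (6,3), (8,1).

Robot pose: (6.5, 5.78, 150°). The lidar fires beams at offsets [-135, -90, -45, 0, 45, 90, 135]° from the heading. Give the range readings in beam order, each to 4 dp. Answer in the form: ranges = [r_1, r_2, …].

ranges = [0.8500, 0.2540, 0.2278, 0.4400, 5.6940, 5.5195, 1.8428]

beam 1: φ=-135°, α=15°
  cosα=0.9659 sinα=0.2588 | (6,5) | tMaxX 0.5176 tMaxY 0.8500 | tΔX 1.0353 tΔY 3.8637
    t=0.5176 [x] (7,5)
    t=0.8500 [y] (7,6) — stop
  → r_1 = 0.8500
beam 2: φ=-90°, α=60°
  cosα=0.5000 sinα=0.8660 | (6,5) | tMaxX 1.0000 tMaxY 0.2540 | tΔX 2.0000 tΔY 1.1547
    t=0.2540 [y] (6,6) — stop
  → r_2 = 0.2540
beam 3: φ=-45°, α=105°
  cosα=-0.2588 sinα=0.9659 | (6,5) | tMaxX 1.9319 tMaxY 0.2278 | tΔX 3.8637 tΔY 1.0353
    t=0.2278 [y] (6,6) — stop
  → r_3 = 0.2278
beam 4: φ=0°, α=150°
  cosα=-0.8660 sinα=0.5000 | (6,5) | tMaxX 0.5774 tMaxY 0.4400 | tΔX 1.1547 tΔY 2.0000
    t=0.4400 [y] (6,6) — stop
  → r_4 = 0.4400
beam 5: φ=45°, α=195°
  cosα=-0.9659 sinα=-0.2588 | (6,5) | tMaxX 0.5176 tMaxY 3.0137 | tΔX 1.0353 tΔY 3.8637
    t=0.5176 [x] (5,5)
    t=1.5529 [x] (4,5)
    t=2.5882 [x] (3,5)
    t=3.0137 [y] (3,4)
    t=3.6235 [x] (2,4)
    t=4.6587 [x] (1,4)
    t=5.6940 [x] (0,4) — stop
  → r_5 = 5.6940
beam 6: φ=90°, α=240°
  cosα=-0.5000 sinα=-0.8660 | (6,5) | tMaxX 1.0000 tMaxY 0.9007 | tΔX 2.0000 tΔY 1.1547
    t=0.9007 [y] (6,4)
    t=1.0000 [x] (5,4)
    t=2.0554 [y] (5,3)
    t=3.0000 [x] (4,3)
    t=3.2101 [y] (4,2)
    t=4.3648 [y] (4,1)
    t=5.0000 [x] (3,1)
    t=5.5195 [y] (3,0) — stop
  → r_6 = 5.5195
beam 7: φ=135°, α=285°
  cosα=0.2588 sinα=-0.9659 | (6,5) | tMaxX 1.9319 tMaxY 0.8075 | tΔX 3.8637 tΔY 1.0353
    t=0.8075 [y] (6,4)
    t=1.8428 [y] (6,3) — stop
  → r_7 = 1.8428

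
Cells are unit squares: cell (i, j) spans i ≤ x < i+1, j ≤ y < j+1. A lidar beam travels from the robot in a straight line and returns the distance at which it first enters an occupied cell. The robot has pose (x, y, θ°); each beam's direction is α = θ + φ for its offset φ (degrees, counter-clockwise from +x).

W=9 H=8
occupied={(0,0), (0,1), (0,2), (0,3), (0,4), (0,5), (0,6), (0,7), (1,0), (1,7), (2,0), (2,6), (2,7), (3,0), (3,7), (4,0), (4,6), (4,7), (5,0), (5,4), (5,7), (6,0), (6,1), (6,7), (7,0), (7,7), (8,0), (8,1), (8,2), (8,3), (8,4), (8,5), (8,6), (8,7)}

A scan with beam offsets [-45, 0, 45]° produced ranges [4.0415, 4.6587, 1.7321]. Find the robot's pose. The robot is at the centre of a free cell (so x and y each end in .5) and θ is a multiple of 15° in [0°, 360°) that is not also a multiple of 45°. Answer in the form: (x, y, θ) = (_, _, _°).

Enumerate (i+0.5, j+0.5, θ) over the 38 free cells and 16 admissible headings. For each, cast all 3 beams and compare to the given ranges.
  (3.5, 6.5, 240°): beam 1 = 0.5176 ≠ 4.0415 ✗
  (4.5, 1.5, 210°): beam 1 = 3.6235 ≠ 4.0415 ✗
  (2.5, 5.5, 195°): beam 1 = 1.7321 ≠ 4.0415 ✗
  …
  (2.5, 2.5, 105°): r_1=4.0415, r_2=4.6587, r_3=1.7321 — all match ✓
Unique over the lattice → pose = (2.5, 2.5, 105°).

(x, y, θ) = (2.5, 2.5, 105°)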